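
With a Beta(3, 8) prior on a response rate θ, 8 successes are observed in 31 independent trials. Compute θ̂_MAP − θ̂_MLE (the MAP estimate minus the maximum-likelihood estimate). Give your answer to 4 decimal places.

MAP − MLE = -0.0081

Posterior is Beta(11, 31); MAP = (11−1)/(42−2) = 10/40 ≈ 0.25000.
MLE ignores the prior: θ̂_MLE = k/n = 8/31 ≈ 0.25806.
Difference = 10/40 − 8/31 = -1/124 ≈ -0.0081.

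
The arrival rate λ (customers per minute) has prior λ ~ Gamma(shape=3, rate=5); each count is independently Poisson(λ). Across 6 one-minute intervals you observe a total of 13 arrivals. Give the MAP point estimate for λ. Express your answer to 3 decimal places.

λ̂_MAP = 1.364

Σxᵢ = 13, n = 6.
Posterior ∝ λ^2e^(−5λ) · λ^13e^(−6λ) = λ^15e^(−11λ), i.e. Gamma(shape=16, rate=11).
The mode of a Gamma(a, b) with a ≥ 1 (shape–rate) is (a−1)/b = 15/11 ≈ 1.364.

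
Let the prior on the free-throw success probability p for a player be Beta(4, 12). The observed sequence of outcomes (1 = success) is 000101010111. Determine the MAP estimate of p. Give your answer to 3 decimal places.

p̂_MAP = 0.346

Prior: Beta(4, 12).
Data: 6 successes in 12 trials (from the sequence). The binomial likelihood contributes p^6(1−p)^6, so the posterior is Beta(4+6, 12+6) = Beta(10, 18).
For Beta(a, b) with a, b > 1 the mode is (a−1)/(a+b−2) = 9/26 ≈ 0.346.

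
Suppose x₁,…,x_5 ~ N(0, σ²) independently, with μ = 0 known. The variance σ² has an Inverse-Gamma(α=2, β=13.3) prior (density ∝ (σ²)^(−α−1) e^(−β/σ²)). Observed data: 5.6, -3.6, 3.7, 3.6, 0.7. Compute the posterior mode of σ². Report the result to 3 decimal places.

Sum of squared deviations about the known mean: SS = (5.6−0)² + (-3.6−0)² + (3.7−0)² + (3.6−0)² + (0.7−0)² = 71.46.
The Normal likelihood contributes (σ²)^(−n/2) exp(−SS/(2σ²)), so the posterior is Inverse-Gamma(α + n/2, β + SS/2) = Inverse-Gamma(4.5, 49.03).
The mode of Inverse-Gamma(a, b) is b/(a+1) = 49.03/5.5 ≈ 8.915.

σ̂²_MAP = 8.915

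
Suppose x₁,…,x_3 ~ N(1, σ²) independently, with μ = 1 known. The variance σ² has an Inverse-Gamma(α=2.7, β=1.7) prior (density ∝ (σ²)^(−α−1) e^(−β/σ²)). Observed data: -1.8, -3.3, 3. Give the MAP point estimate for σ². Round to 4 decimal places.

Sum of squared deviations about the known mean: SS = (-1.8−1)² + (-3.3−1)² + (3−1)² = 30.33.
The Normal likelihood contributes (σ²)^(−n/2) exp(−SS/(2σ²)), so the posterior is Inverse-Gamma(α + n/2, β + SS/2) = Inverse-Gamma(4.2, 16.865).
The mode of Inverse-Gamma(a, b) is b/(a+1) = 16.865/5.2 ≈ 3.2433.

σ̂²_MAP = 3.2433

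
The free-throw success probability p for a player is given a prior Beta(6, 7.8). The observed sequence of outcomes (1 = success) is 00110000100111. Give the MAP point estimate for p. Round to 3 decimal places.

Prior: Beta(6, 7.8).
Data: 6 successes in 14 trials (from the sequence). The binomial likelihood contributes p^6(1−p)^8, so the posterior is Beta(6+6, 7.8+8) = Beta(12, 15.8).
For Beta(a, b) with a, b > 1 the mode is (a−1)/(a+b−2) = 11/25.8 ≈ 0.426.

p̂_MAP = 0.426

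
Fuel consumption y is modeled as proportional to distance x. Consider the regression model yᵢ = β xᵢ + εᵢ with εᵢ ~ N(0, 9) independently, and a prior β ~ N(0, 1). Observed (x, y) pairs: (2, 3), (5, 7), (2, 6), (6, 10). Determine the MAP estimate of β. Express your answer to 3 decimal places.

log p(β | y) = −Σ(yᵢ − βxᵢ)²/(2·9) − β²/(2·1) + const.
Setting the derivative to zero: Σxᵢ(yᵢ − βxᵢ)/9 − β/1 = 0, so β = Σxᵢyᵢ / (Σxᵢ² + σ²/τ²).
Σxᵢyᵢ = 2·3 + 5·7 + 2·6 + 6·10 = 113; Σxᵢ² = 69; σ²/τ² = 9.
β̂_MAP = 113 / (69 + 9) = 113/78 ≈ 1.449.

β̂_MAP = 1.449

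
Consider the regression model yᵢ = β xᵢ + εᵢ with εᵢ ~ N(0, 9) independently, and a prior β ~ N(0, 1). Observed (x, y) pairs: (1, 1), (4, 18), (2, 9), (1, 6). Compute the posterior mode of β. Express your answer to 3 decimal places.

β̂_MAP = 3.129

log p(β | y) = −Σ(yᵢ − βxᵢ)²/(2·9) − β²/(2·1) + const.
Setting the derivative to zero: Σxᵢ(yᵢ − βxᵢ)/9 − β/1 = 0, so β = Σxᵢyᵢ / (Σxᵢ² + σ²/τ²).
Σxᵢyᵢ = 1·1 + 4·18 + 2·9 + 1·6 = 97; Σxᵢ² = 22; σ²/τ² = 9.
β̂_MAP = 97 / (22 + 9) = 97/31 ≈ 3.129.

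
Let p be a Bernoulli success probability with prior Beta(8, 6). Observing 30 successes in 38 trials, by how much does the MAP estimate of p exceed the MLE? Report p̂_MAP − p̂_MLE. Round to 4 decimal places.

MAP − MLE = -0.0495

Posterior is Beta(38, 14); MAP = (38−1)/(52−2) = 37/50 ≈ 0.74000.
MLE ignores the prior: p̂_MLE = k/n = 30/38 ≈ 0.78947.
Difference = 37/50 − 30/38 = -47/950 ≈ -0.0495.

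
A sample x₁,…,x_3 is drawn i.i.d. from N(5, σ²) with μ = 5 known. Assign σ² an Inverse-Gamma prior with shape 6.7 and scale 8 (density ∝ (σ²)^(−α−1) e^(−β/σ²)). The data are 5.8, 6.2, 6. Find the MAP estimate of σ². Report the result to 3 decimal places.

Sum of squared deviations about the known mean: SS = (5.8−5)² + (6.2−5)² + (6−5)² = 3.08.
The Normal likelihood contributes (σ²)^(−n/2) exp(−SS/(2σ²)), so the posterior is Inverse-Gamma(α + n/2, β + SS/2) = Inverse-Gamma(8.2, 9.54).
The mode of Inverse-Gamma(a, b) is b/(a+1) = 9.54/9.2 ≈ 1.037.

σ̂²_MAP = 1.037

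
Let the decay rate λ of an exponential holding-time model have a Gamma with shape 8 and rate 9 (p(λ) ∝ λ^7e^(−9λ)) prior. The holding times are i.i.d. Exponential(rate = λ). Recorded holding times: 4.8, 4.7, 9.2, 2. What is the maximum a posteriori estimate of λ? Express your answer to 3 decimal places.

The Exponential(rate=λ) likelihood is ∝ λ^n e^(−λΣtᵢ). Here n = 4 and Σtᵢ = 4.8 + 4.7 + 9.2 + 2 = 20.7.
Posterior ∝ λ^7e^(−9λ) · λ^4e^(−20.7λ) = λ^11e^(−29.7λ), i.e. Gamma(12, 29.7).
Mode = (a−1)/b = 11/29.7 ≈ 0.370.

λ̂_MAP = 0.370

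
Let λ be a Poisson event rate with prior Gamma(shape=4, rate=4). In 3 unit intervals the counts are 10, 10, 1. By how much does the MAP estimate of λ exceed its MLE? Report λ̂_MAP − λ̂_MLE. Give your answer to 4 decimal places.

Σxᵢ = 21. Posterior is Gamma(25, 7); MAP = (25−1)/7 = 24/7 ≈ 3.42857.
MLE = x̄ = 21/3 ≈ 7.00000.
Difference = 24/7 − 21/3 = -25/7 ≈ -3.5714.

MAP − MLE = -3.5714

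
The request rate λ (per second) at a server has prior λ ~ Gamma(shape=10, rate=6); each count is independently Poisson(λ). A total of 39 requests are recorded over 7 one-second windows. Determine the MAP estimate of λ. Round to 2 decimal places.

Σxᵢ = 39, n = 7.
Posterior ∝ λ^9e^(−6λ) · λ^39e^(−7λ) = λ^48e^(−13λ), i.e. Gamma(shape=49, rate=13).
The mode of a Gamma(a, b) with a ≥ 1 (shape–rate) is (a−1)/b = 48/13 ≈ 3.69.

λ̂_MAP = 3.69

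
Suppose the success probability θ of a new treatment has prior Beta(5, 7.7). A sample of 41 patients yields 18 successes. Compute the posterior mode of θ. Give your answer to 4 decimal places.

θ̂_MAP = 0.4255

Prior: Beta(5, 7.7).
Data: 18 successes in 41 trials. The binomial likelihood contributes θ^18(1−θ)^23, so the posterior is Beta(5+18, 7.7+23) = Beta(23, 30.7).
For Beta(a, b) with a, b > 1 the mode is (a−1)/(a+b−2) = 22/51.7 ≈ 0.4255.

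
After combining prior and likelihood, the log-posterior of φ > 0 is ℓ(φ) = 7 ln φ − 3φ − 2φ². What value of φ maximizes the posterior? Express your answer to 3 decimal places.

ℓ'(φ) = 7/φ − 3 − 4φ. Setting this to zero and multiplying by φ: 4φ² + 3φ − 7 = 0.
φ = (−3 + √(3² + 4·4·7)) / (2·4) = (−3 + √121) / 8 = (−3 + 11)/8 = 1.
ℓ''(φ) = −7/φ² − 4 < 0, confirming a maximum.

φ̂_MAP = 1.000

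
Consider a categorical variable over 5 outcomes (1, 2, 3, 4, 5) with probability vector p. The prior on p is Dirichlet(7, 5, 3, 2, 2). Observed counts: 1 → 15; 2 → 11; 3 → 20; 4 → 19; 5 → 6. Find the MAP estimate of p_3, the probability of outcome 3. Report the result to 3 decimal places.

MAP estimate: 0.259

The posterior is Dirichlet(αᵢ + nᵢ) = Dirichlet(22, 16, 23, 21, 8).
For a Dirichlet(a₁,…,a_K) with all aᵢ > 1, the mode has j-th component (aⱼ − 1)/(Σaᵢ − K).
Here Σaᵢ = 90 and K = 5, so p_3 = (23 − 1)/(90 − 5) = 22/85 ≈ 0.259.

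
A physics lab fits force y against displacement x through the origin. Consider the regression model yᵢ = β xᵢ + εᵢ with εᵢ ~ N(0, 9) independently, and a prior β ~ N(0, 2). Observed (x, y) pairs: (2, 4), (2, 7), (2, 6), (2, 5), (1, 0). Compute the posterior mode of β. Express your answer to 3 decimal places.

log p(β | y) = −Σ(yᵢ − βxᵢ)²/(2·9) − β²/(2·2) + const.
Setting the derivative to zero: Σxᵢ(yᵢ − βxᵢ)/9 − β/2 = 0, so β = Σxᵢyᵢ / (Σxᵢ² + σ²/τ²).
Σxᵢyᵢ = 2·4 + 2·7 + 2·6 + 2·5 + 1·0 = 44; Σxᵢ² = 17; σ²/τ² = 4.5.
β̂_MAP = 44 / (17 + 4.5) = 44/21.5 ≈ 2.047.

β̂_MAP = 2.047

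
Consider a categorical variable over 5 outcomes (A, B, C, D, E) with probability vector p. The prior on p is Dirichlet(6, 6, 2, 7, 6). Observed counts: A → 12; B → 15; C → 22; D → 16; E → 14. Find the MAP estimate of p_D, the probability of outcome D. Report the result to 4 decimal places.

MAP estimate of p_D = 0.2178

The posterior is Dirichlet(αᵢ + nᵢ) = Dirichlet(18, 21, 24, 23, 20).
For a Dirichlet(a₁,…,a_K) with all aᵢ > 1, the mode has j-th component (aⱼ − 1)/(Σaᵢ − K).
Here Σaᵢ = 106 and K = 5, so p_D = (23 − 1)/(106 − 5) = 22/101 ≈ 0.2178.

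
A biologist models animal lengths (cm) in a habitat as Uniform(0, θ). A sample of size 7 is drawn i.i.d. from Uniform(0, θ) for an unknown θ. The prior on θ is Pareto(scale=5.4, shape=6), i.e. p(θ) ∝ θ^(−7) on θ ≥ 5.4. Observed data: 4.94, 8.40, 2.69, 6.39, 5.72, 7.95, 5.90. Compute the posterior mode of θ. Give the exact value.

The Uniform(0, θ) likelihood is θ^(−n) for θ ≥ max(xᵢ), zero otherwise. Here max(xᵢ) = 8.40.
Posterior ∝ θ^(−7) · θ^(−7) = θ^(−14) on θ ≥ max(5.4, 8.40) = 8.40.
This density is strictly decreasing in θ, so the posterior mode lies at the lower boundary of the support.

θ̂_MAP = 8.40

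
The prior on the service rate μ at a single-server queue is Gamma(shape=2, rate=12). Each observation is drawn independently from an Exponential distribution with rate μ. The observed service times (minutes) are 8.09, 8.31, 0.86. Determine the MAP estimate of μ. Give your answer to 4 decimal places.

The Exponential(rate=μ) likelihood is ∝ μ^n e^(−μΣtᵢ). Here n = 3 and Σtᵢ = 8.09 + 8.31 + 0.86 = 17.26.
Posterior ∝ μe^(−12μ) · μ^3e^(−17.26μ) = μ^4e^(−29.26μ), i.e. Gamma(5, 29.26).
Mode = (a−1)/b = 4/29.26 ≈ 0.1367.

μ̂_MAP = 0.1367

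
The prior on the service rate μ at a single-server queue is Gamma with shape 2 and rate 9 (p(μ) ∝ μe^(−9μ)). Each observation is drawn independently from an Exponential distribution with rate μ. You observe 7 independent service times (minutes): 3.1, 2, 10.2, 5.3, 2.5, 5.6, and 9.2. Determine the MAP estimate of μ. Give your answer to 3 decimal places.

The Exponential(rate=μ) likelihood is ∝ μ^n e^(−μΣtᵢ). Here n = 7 and Σtᵢ = 3.1 + 2 + 10.2 + 5.3 + 2.5 + 5.6 + 9.2 = 37.9.
Posterior ∝ μe^(−9μ) · μ^7e^(−37.9μ) = μ^8e^(−46.9μ), i.e. Gamma(9, 46.9).
Mode = (a−1)/b = 8/46.9 ≈ 0.171.

μ̂_MAP = 0.171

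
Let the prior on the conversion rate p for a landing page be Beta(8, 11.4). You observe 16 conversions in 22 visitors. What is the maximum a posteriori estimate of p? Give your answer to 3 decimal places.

p̂_MAP = 0.584

Prior: Beta(8, 11.4).
Data: 16 successes in 22 trials. The binomial likelihood contributes p^16(1−p)^6, so the posterior is Beta(8+16, 11.4+6) = Beta(24, 17.4).
For Beta(a, b) with a, b > 1 the mode is (a−1)/(a+b−2) = 23/39.4 ≈ 0.584.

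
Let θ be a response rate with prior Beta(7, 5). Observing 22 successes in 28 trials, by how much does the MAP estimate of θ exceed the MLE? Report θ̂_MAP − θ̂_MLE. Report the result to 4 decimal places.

Posterior is Beta(29, 11); MAP = (29−1)/(40−2) = 28/38 ≈ 0.73684.
MLE ignores the prior: θ̂_MLE = k/n = 22/28 ≈ 0.78571.
Difference = 28/38 − 22/28 = -13/266 ≈ -0.0489.

MAP − MLE = -0.0489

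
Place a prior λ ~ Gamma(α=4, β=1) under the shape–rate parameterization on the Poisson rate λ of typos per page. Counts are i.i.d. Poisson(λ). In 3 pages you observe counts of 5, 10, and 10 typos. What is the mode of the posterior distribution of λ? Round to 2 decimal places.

Σxᵢ = 5+10+10 = 25, with n = 3.
Posterior ∝ λ^3e^(−1λ) · λ^25e^(−3λ) = λ^28e^(−4λ), i.e. Gamma(shape=29, rate=4).
The mode of a Gamma(a, b) with a ≥ 1 (shape–rate) is (a−1)/b = 28/4 ≈ 7.00.

λ̂_MAP = 7.00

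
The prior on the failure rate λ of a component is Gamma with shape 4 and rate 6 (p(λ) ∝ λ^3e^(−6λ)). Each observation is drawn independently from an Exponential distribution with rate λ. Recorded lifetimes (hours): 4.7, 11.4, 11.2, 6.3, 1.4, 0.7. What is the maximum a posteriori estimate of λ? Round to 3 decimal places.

The Exponential(rate=λ) likelihood is ∝ λ^n e^(−λΣtᵢ). Here n = 6 and Σtᵢ = 4.7 + 11.4 + 11.2 + 6.3 + 1.4 + 0.7 = 35.7.
Posterior ∝ λ^3e^(−6λ) · λ^6e^(−35.7λ) = λ^9e^(−41.7λ), i.e. Gamma(10, 41.7).
Mode = (a−1)/b = 9/41.7 ≈ 0.216.

λ̂_MAP = 0.216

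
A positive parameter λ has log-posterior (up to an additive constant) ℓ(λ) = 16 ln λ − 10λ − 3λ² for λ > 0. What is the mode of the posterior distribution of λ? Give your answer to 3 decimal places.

ℓ'(λ) = 16/λ − 10 − 6λ. Setting this to zero and multiplying by λ: 6λ² + 10λ − 16 = 0.
λ = (−10 + √(10² + 4·6·16)) / (2·6) = (−10 + √484) / 12 = (−10 + 22)/12 = 1.
ℓ''(λ) = −16/λ² − 6 < 0, confirming a maximum.

λ̂_MAP = 1.000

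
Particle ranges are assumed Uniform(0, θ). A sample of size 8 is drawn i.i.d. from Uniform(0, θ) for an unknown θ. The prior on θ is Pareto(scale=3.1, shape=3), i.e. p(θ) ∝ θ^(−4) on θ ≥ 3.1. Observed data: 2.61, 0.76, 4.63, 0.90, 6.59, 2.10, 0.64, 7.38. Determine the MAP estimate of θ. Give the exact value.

The Uniform(0, θ) likelihood is θ^(−n) for θ ≥ max(xᵢ), zero otherwise. Here max(xᵢ) = 7.38.
Posterior ∝ θ^(−4) · θ^(−8) = θ^(−12) on θ ≥ max(3.1, 7.38) = 7.38.
This density is strictly decreasing in θ, so the posterior mode lies at the lower boundary of the support.

θ̂_MAP = 7.38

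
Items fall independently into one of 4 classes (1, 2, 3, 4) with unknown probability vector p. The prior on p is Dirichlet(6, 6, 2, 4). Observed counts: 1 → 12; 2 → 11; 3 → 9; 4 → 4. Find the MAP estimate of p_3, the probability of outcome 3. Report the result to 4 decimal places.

MAP estimate: 0.2000

The posterior is Dirichlet(αᵢ + nᵢ) = Dirichlet(18, 17, 11, 8).
For a Dirichlet(a₁,…,a_K) with all aᵢ > 1, the mode has j-th component (aⱼ − 1)/(Σaᵢ − K).
Here Σaᵢ = 54 and K = 4, so p_3 = (11 − 1)/(54 − 4) = 10/50 ≈ 0.2000.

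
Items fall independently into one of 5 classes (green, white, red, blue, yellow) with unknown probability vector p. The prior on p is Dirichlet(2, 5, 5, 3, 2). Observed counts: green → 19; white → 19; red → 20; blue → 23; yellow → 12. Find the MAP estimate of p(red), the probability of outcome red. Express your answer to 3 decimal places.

MAP estimate of p(red) = 0.229

The posterior is Dirichlet(αᵢ + nᵢ) = Dirichlet(21, 24, 25, 26, 14).
For a Dirichlet(a₁,…,a_K) with all aᵢ > 1, the mode has j-th component (aⱼ − 1)/(Σaᵢ − K).
Here Σaᵢ = 110 and K = 5, so p(red) = (25 − 1)/(110 − 5) = 24/105 ≈ 0.229.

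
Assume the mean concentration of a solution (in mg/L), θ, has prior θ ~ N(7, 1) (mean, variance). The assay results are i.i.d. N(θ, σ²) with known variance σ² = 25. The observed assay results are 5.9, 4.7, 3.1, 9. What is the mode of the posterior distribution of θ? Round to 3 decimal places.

θ̂_MAP = 6.817

n = 4; x̄ = (5.9 + 4.7 + 3.1 + 9)/4 = 22.7/4 = 5.675.
For a Normal prior and Normal likelihood with known variance, the posterior is Normal; its mode equals its mean, the precision-weighted average.
Prior precision 1/σ₀² = 1/1 = 1; data precision n/σ² = 4/25 = 0.16.
θ̂ = (1·7 + 0.16·5.675) / (1 + 0.16) = 7.908/1.16 = 1977/290 ≈ 6.817.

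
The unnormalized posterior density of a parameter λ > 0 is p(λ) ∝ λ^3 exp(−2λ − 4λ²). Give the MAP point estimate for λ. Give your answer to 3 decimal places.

ℓ'(λ) = 3/λ − 2 − 8λ. Setting this to zero and multiplying by λ: 8λ² + 2λ − 3 = 0.
λ = (−2 + √(2² + 4·8·3)) / (2·8) = (−2 + √100) / 16 = (−2 + 10)/16 = 1/2.
ℓ''(λ) = −3/λ² − 8 < 0, confirming a maximum.

λ̂_MAP = 0.500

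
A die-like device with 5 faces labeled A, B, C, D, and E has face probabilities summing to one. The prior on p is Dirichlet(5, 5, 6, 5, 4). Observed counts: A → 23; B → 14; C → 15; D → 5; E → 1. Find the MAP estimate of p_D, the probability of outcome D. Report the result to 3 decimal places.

The posterior is Dirichlet(αᵢ + nᵢ) = Dirichlet(28, 19, 21, 10, 5).
For a Dirichlet(a₁,…,a_K) with all aᵢ > 1, the mode has j-th component (aⱼ − 1)/(Σaᵢ − K).
Here Σaᵢ = 83 and K = 5, so p_D = (10 − 1)/(83 − 5) = 9/78 ≈ 0.115.

MAP estimate of p_D = 0.115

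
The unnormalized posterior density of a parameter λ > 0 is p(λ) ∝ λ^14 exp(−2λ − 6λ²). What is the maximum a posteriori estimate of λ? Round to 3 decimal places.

λ̂_MAP = 1.000

ℓ'(λ) = 14/λ − 2 − 12λ. Setting this to zero and multiplying by λ: 12λ² + 2λ − 14 = 0.
λ = (−2 + √(2² + 4·12·14)) / (2·12) = (−2 + √676) / 24 = (−2 + 26)/24 = 1.
ℓ''(λ) = −14/λ² − 12 < 0, confirming a maximum.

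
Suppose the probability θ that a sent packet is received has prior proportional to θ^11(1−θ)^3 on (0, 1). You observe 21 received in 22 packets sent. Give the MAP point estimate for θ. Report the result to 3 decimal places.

θ̂_MAP = 0.889

The prior density ∝ θ^11(1−θ)^3 is the kernel of Beta(12, 4).
Data: 21 successes in 22 trials. The binomial likelihood contributes θ^21(1−θ)^1, so the posterior is Beta(12+21, 4+1) = Beta(33, 5).
For Beta(a, b) with a, b > 1 the mode is (a−1)/(a+b−2) = 32/36 ≈ 0.889.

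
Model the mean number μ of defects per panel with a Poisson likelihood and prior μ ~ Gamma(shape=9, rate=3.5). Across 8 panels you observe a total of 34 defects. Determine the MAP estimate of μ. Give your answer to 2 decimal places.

Σxᵢ = 34, n = 8.
Posterior ∝ μ^8e^(−3.5μ) · μ^34e^(−8μ) = μ^42e^(−11.5μ), i.e. Gamma(shape=43, rate=11.5).
The mode of a Gamma(a, b) with a ≥ 1 (shape–rate) is (a−1)/b = 42/11.5 ≈ 3.65.

μ̂_MAP = 3.65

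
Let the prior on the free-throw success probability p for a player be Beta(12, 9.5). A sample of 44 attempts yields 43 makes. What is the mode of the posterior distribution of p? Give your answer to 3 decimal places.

p̂_MAP = 0.850

Prior: Beta(12, 9.5).
Data: 43 successes in 44 trials. The binomial likelihood contributes p^43(1−p)^1, so the posterior is Beta(12+43, 9.5+1) = Beta(55, 10.5).
For Beta(a, b) with a, b > 1 the mode is (a−1)/(a+b−2) = 54/63.5 ≈ 0.850.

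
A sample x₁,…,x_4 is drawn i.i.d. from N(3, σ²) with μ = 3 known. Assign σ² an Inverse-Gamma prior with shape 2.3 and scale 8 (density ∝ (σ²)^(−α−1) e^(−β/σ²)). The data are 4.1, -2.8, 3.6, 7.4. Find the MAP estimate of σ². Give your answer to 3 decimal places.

Sum of squared deviations about the known mean: SS = (4.1−3)² + (-2.8−3)² + (3.6−3)² + (7.4−3)² = 54.57.
The Normal likelihood contributes (σ²)^(−n/2) exp(−SS/(2σ²)), so the posterior is Inverse-Gamma(α + n/2, β + SS/2) = Inverse-Gamma(4.3, 35.285).
The mode of Inverse-Gamma(a, b) is b/(a+1) = 35.285/5.3 ≈ 6.658.

σ̂²_MAP = 6.658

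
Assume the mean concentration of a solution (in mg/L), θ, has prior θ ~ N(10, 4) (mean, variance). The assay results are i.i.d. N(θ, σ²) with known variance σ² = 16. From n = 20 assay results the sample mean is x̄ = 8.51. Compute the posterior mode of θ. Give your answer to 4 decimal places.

θ̂_MAP = 8.7583

n = 20, x̄ = 8.51.
For a Normal prior and Normal likelihood with known variance, the posterior is Normal; its mode equals its mean, the precision-weighted average.
Prior precision 1/σ₀² = 1/4 = 0.25; data precision n/σ² = 20/16 = 1.25.
θ̂ = (0.25·10 + 1.25·8.51) / (0.25 + 1.25) = 13.1375/1.5 = 1051/120 ≈ 8.7583.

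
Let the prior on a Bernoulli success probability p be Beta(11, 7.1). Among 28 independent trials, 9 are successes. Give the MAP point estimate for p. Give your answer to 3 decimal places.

p̂_MAP = 0.431

Prior: Beta(11, 7.1).
Data: 9 successes in 28 trials. The binomial likelihood contributes p^9(1−p)^19, so the posterior is Beta(11+9, 7.1+19) = Beta(20, 26.1).
For Beta(a, b) with a, b > 1 the mode is (a−1)/(a+b−2) = 19/44.1 ≈ 0.431.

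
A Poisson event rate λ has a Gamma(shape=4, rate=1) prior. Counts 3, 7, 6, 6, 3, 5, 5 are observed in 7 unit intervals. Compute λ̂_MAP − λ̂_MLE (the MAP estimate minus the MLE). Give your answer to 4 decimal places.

Σxᵢ = 35. Posterior is Gamma(39, 8); MAP = (39−1)/8 = 38/8 ≈ 4.75000.
MLE = x̄ = 35/7 ≈ 5.00000.
Difference = 38/8 − 35/7 = -1/4 ≈ -0.2500.

MAP − MLE = -0.2500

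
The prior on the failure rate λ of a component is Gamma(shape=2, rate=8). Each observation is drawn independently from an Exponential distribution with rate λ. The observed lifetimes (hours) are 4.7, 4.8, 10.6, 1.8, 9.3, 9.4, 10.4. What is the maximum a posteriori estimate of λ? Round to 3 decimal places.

λ̂_MAP = 0.136

The Exponential(rate=λ) likelihood is ∝ λ^n e^(−λΣtᵢ). Here n = 7 and Σtᵢ = 4.7 + 4.8 + 10.6 + 1.8 + 9.3 + 9.4 + 10.4 = 51.
Posterior ∝ λe^(−8λ) · λ^7e^(−51λ) = λ^8e^(−59λ), i.e. Gamma(9, 59).
Mode = (a−1)/b = 8/59 ≈ 0.136.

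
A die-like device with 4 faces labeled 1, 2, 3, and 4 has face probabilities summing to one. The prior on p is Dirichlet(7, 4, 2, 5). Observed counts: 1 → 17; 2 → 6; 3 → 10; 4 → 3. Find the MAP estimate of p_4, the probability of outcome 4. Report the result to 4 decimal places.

MAP estimate: 0.1400

The posterior is Dirichlet(αᵢ + nᵢ) = Dirichlet(24, 10, 12, 8).
For a Dirichlet(a₁,…,a_K) with all aᵢ > 1, the mode has j-th component (aⱼ − 1)/(Σaᵢ − K).
Here Σaᵢ = 54 and K = 4, so p_4 = (8 − 1)/(54 − 4) = 7/50 ≈ 0.1400.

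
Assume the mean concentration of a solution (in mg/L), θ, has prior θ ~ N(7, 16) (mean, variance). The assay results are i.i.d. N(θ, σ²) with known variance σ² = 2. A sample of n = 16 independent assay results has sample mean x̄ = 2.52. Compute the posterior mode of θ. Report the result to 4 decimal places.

θ̂_MAP = 2.5547

n = 16, x̄ = 2.52.
For a Normal prior and Normal likelihood with known variance, the posterior is Normal; its mode equals its mean, the precision-weighted average.
Prior precision 1/σ₀² = 1/16 = 0.0625; data precision n/σ² = 16/2 = 8.
θ̂ = (0.0625·7 + 8·2.52) / (0.0625 + 8) = 20.5975/8.0625 = 8239/3225 ≈ 2.5547.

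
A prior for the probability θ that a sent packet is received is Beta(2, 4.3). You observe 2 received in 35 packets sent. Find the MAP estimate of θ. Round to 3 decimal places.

θ̂_MAP = 0.076

Prior: Beta(2, 4.3).
Data: 2 successes in 35 trials. The binomial likelihood contributes θ^2(1−θ)^33, so the posterior is Beta(2+2, 4.3+33) = Beta(4, 37.3).
For Beta(a, b) with a, b > 1 the mode is (a−1)/(a+b−2) = 3/39.3 ≈ 0.076.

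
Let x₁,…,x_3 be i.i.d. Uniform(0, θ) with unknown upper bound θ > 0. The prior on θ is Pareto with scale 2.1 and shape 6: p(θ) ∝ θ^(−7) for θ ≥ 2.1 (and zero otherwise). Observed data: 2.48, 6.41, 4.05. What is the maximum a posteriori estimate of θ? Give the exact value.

The Uniform(0, θ) likelihood is θ^(−n) for θ ≥ max(xᵢ), zero otherwise. Here max(xᵢ) = 6.41.
Posterior ∝ θ^(−7) · θ^(−3) = θ^(−10) on θ ≥ max(2.1, 6.41) = 6.41.
This density is strictly decreasing in θ, so the posterior mode lies at the lower boundary of the support.

θ̂_MAP = 6.41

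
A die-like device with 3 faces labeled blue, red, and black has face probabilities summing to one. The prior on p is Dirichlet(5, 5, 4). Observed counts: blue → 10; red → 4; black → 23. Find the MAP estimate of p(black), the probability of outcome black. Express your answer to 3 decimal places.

The posterior is Dirichlet(αᵢ + nᵢ) = Dirichlet(15, 9, 27).
For a Dirichlet(a₁,…,a_K) with all aᵢ > 1, the mode has j-th component (aⱼ − 1)/(Σaᵢ − K).
Here Σaᵢ = 51 and K = 3, so p(black) = (27 − 1)/(51 − 3) = 26/48 ≈ 0.542.

MAP estimate of p(black) = 0.542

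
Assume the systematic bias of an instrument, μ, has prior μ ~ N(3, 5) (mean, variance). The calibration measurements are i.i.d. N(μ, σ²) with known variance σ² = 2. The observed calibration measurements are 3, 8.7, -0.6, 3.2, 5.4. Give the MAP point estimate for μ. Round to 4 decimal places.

μ̂_MAP = 3.8704

n = 5; x̄ = (3 + 8.7 + (-0.6) + 3.2 + 5.4)/5 = 19.7/5 = 3.94.
For a Normal prior and Normal likelihood with known variance, the posterior is Normal; its mode equals its mean, the precision-weighted average.
Prior precision 1/σ₀² = 1/5 = 0.2; data precision n/σ² = 5/2 = 2.5.
μ̂ = (0.2·3 + 2.5·3.94) / (0.2 + 2.5) = 10.45/2.7 = 209/54 ≈ 3.8704.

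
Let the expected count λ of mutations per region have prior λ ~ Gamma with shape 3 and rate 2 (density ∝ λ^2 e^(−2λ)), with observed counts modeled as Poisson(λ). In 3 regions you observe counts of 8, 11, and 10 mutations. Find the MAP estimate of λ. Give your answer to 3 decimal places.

λ̂_MAP = 6.200

Σxᵢ = 8+11+10 = 29, with n = 3.
Posterior ∝ λ^2e^(−2λ) · λ^29e^(−3λ) = λ^31e^(−5λ), i.e. Gamma(shape=32, rate=5).
The mode of a Gamma(a, b) with a ≥ 1 (shape–rate) is (a−1)/b = 31/5 ≈ 6.200.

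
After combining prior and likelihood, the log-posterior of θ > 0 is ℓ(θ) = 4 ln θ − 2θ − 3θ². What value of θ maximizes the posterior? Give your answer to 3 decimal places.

θ̂_MAP = 0.667

ℓ'(θ) = 4/θ − 2 − 6θ. Setting this to zero and multiplying by θ: 6θ² + 2θ − 4 = 0.
θ = (−2 + √(2² + 4·6·4)) / (2·6) = (−2 + √100) / 12 = (−2 + 10)/12 = 2/3.
ℓ''(θ) = −4/θ² − 6 < 0, confirming a maximum.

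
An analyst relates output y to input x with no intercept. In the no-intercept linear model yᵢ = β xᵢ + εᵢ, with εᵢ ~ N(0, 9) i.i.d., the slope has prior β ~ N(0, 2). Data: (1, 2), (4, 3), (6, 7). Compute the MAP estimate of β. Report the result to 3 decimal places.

log p(β | y) = −Σ(yᵢ − βxᵢ)²/(2·9) − β²/(2·2) + const.
Setting the derivative to zero: Σxᵢ(yᵢ − βxᵢ)/9 − β/2 = 0, so β = Σxᵢyᵢ / (Σxᵢ² + σ²/τ²).
Σxᵢyᵢ = 1·2 + 4·3 + 6·7 = 56; Σxᵢ² = 53; σ²/τ² = 4.5.
β̂_MAP = 56 / (53 + 4.5) = 56/57.5 ≈ 0.974.

β̂_MAP = 0.974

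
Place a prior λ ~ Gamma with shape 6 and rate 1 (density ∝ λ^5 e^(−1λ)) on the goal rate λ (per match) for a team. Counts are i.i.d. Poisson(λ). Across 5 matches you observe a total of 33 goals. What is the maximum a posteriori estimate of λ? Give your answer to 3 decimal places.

λ̂_MAP = 6.333

Σxᵢ = 33, n = 5.
Posterior ∝ λ^5e^(−1λ) · λ^33e^(−5λ) = λ^38e^(−6λ), i.e. Gamma(shape=39, rate=6).
The mode of a Gamma(a, b) with a ≥ 1 (shape–rate) is (a−1)/b = 38/6 ≈ 6.333.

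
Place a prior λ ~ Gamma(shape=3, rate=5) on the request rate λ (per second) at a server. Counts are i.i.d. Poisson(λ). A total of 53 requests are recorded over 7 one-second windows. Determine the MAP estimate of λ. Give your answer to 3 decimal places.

Σxᵢ = 53, n = 7.
Posterior ∝ λ^2e^(−5λ) · λ^53e^(−7λ) = λ^55e^(−12λ), i.e. Gamma(shape=56, rate=12).
The mode of a Gamma(a, b) with a ≥ 1 (shape–rate) is (a−1)/b = 55/12 ≈ 4.583.

λ̂_MAP = 4.583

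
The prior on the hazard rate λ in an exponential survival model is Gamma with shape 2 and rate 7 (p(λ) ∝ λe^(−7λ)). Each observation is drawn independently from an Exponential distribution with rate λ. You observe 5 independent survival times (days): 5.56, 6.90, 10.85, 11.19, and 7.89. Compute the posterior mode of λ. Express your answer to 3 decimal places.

The Exponential(rate=λ) likelihood is ∝ λ^n e^(−λΣtᵢ). Here n = 5 and Σtᵢ = 5.56 + 6.90 + 10.85 + 11.19 + 7.89 = 42.39.
Posterior ∝ λe^(−7λ) · λ^5e^(−42.39λ) = λ^6e^(−49.39λ), i.e. Gamma(7, 49.39).
Mode = (a−1)/b = 6/49.39 ≈ 0.121.

λ̂_MAP = 0.121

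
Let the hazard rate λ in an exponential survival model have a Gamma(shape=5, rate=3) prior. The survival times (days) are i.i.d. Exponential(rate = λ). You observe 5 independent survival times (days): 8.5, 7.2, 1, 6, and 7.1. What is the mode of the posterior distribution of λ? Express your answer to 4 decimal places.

The Exponential(rate=λ) likelihood is ∝ λ^n e^(−λΣtᵢ). Here n = 5 and Σtᵢ = 8.5 + 7.2 + 1 + 6 + 7.1 = 29.8.
Posterior ∝ λ^4e^(−3λ) · λ^5e^(−29.8λ) = λ^9e^(−32.8λ), i.e. Gamma(10, 32.8).
Mode = (a−1)/b = 9/32.8 ≈ 0.2744.

λ̂_MAP = 0.2744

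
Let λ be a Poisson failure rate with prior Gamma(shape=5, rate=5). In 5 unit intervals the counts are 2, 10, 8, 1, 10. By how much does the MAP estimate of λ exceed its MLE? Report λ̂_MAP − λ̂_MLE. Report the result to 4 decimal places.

MAP − MLE = -2.7000

Σxᵢ = 31. Posterior is Gamma(36, 10); MAP = (36−1)/10 = 35/10 ≈ 3.50000.
MLE = x̄ = 31/5 ≈ 6.20000.
Difference = 35/10 − 31/5 = -27/10 ≈ -2.7000.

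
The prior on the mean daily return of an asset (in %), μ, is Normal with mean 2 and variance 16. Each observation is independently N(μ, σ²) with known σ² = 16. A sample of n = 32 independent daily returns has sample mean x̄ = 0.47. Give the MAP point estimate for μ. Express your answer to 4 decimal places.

μ̂_MAP = 0.5164

n = 32, x̄ = 0.47.
For a Normal prior and Normal likelihood with known variance, the posterior is Normal; its mode equals its mean, the precision-weighted average.
Prior precision 1/σ₀² = 1/16 = 0.0625; data precision n/σ² = 32/16 = 2.
μ̂ = (0.0625·2 + 2·0.47) / (0.0625 + 2) = 1.065/2.0625 = 142/275 ≈ 0.5164.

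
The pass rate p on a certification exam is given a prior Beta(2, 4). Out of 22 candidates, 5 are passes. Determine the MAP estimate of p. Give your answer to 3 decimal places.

Prior: Beta(2, 4).
Data: 5 successes in 22 trials. The binomial likelihood contributes p^5(1−p)^17, so the posterior is Beta(2+5, 4+17) = Beta(7, 21).
For Beta(a, b) with a, b > 1 the mode is (a−1)/(a+b−2) = 6/26 ≈ 0.231.

p̂_MAP = 0.231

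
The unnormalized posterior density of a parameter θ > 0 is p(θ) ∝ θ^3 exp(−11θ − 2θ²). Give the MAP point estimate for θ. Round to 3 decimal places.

ℓ'(θ) = 3/θ − 11 − 4θ. Setting this to zero and multiplying by θ: 4θ² + 11θ − 3 = 0.
θ = (−11 + √(11² + 4·4·3)) / (2·4) = (−11 + √169) / 8 = (−11 + 13)/8 = 1/4.
ℓ''(θ) = −3/θ² − 4 < 0, confirming a maximum.

θ̂_MAP = 0.250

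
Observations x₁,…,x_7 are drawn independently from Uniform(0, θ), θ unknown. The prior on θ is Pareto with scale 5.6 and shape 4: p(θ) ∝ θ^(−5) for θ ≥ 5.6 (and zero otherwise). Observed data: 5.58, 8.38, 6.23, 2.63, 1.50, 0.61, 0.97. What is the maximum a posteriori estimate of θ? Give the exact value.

The Uniform(0, θ) likelihood is θ^(−n) for θ ≥ max(xᵢ), zero otherwise. Here max(xᵢ) = 8.38.
Posterior ∝ θ^(−5) · θ^(−7) = θ^(−12) on θ ≥ max(5.6, 8.38) = 8.38.
This density is strictly decreasing in θ, so the posterior mode lies at the lower boundary of the support.

θ̂_MAP = 8.38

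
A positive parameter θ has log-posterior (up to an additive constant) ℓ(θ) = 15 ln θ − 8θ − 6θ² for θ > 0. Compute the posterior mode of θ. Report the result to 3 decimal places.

ℓ'(θ) = 15/θ − 8 − 12θ. Setting this to zero and multiplying by θ: 12θ² + 8θ − 15 = 0.
θ = (−8 + √(8² + 4·12·15)) / (2·12) = (−8 + √784) / 24 = (−8 + 28)/24 = 5/6.
ℓ''(θ) = −15/θ² − 12 < 0, confirming a maximum.

θ̂_MAP = 0.833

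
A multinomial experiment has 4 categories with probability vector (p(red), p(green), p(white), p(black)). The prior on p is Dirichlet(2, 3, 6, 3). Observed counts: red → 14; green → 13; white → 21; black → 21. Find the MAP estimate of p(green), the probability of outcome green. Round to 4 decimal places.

MAP estimate of p(green) = 0.1899

The posterior is Dirichlet(αᵢ + nᵢ) = Dirichlet(16, 16, 27, 24).
For a Dirichlet(a₁,…,a_K) with all aᵢ > 1, the mode has j-th component (aⱼ − 1)/(Σaᵢ − K).
Here Σaᵢ = 83 and K = 4, so p(green) = (16 − 1)/(83 − 4) = 15/79 ≈ 0.1899.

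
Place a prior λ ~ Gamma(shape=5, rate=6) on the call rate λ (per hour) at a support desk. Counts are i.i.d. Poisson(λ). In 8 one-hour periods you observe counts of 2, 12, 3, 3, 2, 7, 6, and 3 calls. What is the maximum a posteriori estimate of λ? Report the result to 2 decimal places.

Σxᵢ = 2+12+3+3+2+7+6+3 = 38, with n = 8.
Posterior ∝ λ^4e^(−6λ) · λ^38e^(−8λ) = λ^42e^(−14λ), i.e. Gamma(shape=43, rate=14).
The mode of a Gamma(a, b) with a ≥ 1 (shape–rate) is (a−1)/b = 42/14 ≈ 3.00.

λ̂_MAP = 3.00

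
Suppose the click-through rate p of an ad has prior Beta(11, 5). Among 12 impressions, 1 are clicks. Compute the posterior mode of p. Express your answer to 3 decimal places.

Prior: Beta(11, 5).
Data: 1 success in 12 trials. The binomial likelihood contributes p(1−p)^11, so the posterior is Beta(11+1, 5+11) = Beta(12, 16).
For Beta(a, b) with a, b > 1 the mode is (a−1)/(a+b−2) = 11/26 ≈ 0.423.

p̂_MAP = 0.423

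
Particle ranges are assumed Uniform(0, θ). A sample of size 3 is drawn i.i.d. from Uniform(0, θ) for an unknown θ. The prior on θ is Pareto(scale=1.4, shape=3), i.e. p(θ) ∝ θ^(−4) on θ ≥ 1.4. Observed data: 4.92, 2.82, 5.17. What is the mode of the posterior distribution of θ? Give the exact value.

θ̂_MAP = 5.17

The Uniform(0, θ) likelihood is θ^(−n) for θ ≥ max(xᵢ), zero otherwise. Here max(xᵢ) = 5.17.
Posterior ∝ θ^(−4) · θ^(−3) = θ^(−7) on θ ≥ max(1.4, 5.17) = 5.17.
This density is strictly decreasing in θ, so the posterior mode lies at the lower boundary of the support.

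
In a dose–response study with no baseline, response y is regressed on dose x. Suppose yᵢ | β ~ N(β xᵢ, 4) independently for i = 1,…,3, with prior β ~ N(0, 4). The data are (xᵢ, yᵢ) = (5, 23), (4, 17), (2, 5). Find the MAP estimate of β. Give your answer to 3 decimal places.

β̂_MAP = 4.196

log p(β | y) = −Σ(yᵢ − βxᵢ)²/(2·4) − β²/(2·4) + const.
Setting the derivative to zero: Σxᵢ(yᵢ − βxᵢ)/4 − β/4 = 0, so β = Σxᵢyᵢ / (Σxᵢ² + σ²/τ²).
Σxᵢyᵢ = 5·23 + 4·17 + 2·5 = 193; Σxᵢ² = 45; σ²/τ² = 1.
β̂_MAP = 193 / (45 + 1) = 193/46 ≈ 4.196.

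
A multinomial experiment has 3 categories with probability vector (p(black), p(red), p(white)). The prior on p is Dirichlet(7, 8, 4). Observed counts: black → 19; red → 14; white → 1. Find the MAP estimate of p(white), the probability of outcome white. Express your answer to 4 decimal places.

The posterior is Dirichlet(αᵢ + nᵢ) = Dirichlet(26, 22, 5).
For a Dirichlet(a₁,…,a_K) with all aᵢ > 1, the mode has j-th component (aⱼ − 1)/(Σaᵢ − K).
Here Σaᵢ = 53 and K = 3, so p(white) = (5 − 1)/(53 − 3) = 4/50 ≈ 0.0800.

MAP estimate of p(white) = 0.0800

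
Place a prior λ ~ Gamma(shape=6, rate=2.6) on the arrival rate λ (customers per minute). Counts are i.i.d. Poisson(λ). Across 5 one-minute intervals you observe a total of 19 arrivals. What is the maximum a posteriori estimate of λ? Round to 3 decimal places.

Σxᵢ = 19, n = 5.
Posterior ∝ λ^5e^(−2.6λ) · λ^19e^(−5λ) = λ^24e^(−7.6λ), i.e. Gamma(shape=25, rate=7.6).
The mode of a Gamma(a, b) with a ≥ 1 (shape–rate) is (a−1)/b = 24/7.6 ≈ 3.158.

λ̂_MAP = 3.158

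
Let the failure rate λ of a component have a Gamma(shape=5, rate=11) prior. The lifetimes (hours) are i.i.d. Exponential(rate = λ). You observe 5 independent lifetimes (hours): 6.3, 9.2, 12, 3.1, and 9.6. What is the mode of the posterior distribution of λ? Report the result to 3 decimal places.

The Exponential(rate=λ) likelihood is ∝ λ^n e^(−λΣtᵢ). Here n = 5 and Σtᵢ = 6.3 + 9.2 + 12 + 3.1 + 9.6 = 40.2.
Posterior ∝ λ^4e^(−11λ) · λ^5e^(−40.2λ) = λ^9e^(−51.2λ), i.e. Gamma(10, 51.2).
Mode = (a−1)/b = 9/51.2 ≈ 0.176.

λ̂_MAP = 0.176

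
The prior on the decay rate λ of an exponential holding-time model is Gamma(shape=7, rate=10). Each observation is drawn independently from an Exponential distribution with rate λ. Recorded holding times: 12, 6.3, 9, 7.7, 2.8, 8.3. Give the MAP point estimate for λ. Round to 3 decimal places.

The Exponential(rate=λ) likelihood is ∝ λ^n e^(−λΣtᵢ). Here n = 6 and Σtᵢ = 12 + 6.3 + 9 + 7.7 + 2.8 + 8.3 = 46.1.
Posterior ∝ λ^6e^(−10λ) · λ^6e^(−46.1λ) = λ^12e^(−56.1λ), i.e. Gamma(13, 56.1).
Mode = (a−1)/b = 12/56.1 ≈ 0.214.

λ̂_MAP = 0.214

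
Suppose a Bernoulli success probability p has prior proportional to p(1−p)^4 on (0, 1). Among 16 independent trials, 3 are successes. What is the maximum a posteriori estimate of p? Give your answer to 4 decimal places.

p̂_MAP = 0.1905

The prior density ∝ p(1−p)^4 is the kernel of Beta(2, 5).
Data: 3 successes in 16 trials. The binomial likelihood contributes p^3(1−p)^13, so the posterior is Beta(2+3, 5+13) = Beta(5, 18).
For Beta(a, b) with a, b > 1 the mode is (a−1)/(a+b−2) = 4/21 ≈ 0.1905.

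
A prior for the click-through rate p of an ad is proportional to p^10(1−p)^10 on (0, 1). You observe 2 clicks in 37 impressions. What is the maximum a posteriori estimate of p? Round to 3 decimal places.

The prior density ∝ p^10(1−p)^10 is the kernel of Beta(11, 11).
Data: 2 successes in 37 trials. The binomial likelihood contributes p^2(1−p)^35, so the posterior is Beta(11+2, 11+35) = Beta(13, 46).
For Beta(a, b) with a, b > 1 the mode is (a−1)/(a+b−2) = 12/57 ≈ 0.211.

p̂_MAP = 0.211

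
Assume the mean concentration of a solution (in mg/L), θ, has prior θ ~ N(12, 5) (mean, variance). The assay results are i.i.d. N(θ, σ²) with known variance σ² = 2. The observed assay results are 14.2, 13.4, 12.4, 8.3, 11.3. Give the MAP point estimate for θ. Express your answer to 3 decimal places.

n = 5; x̄ = (14.2 + 13.4 + 12.4 + 8.3 + 11.3)/5 = 59.6/5 = 11.92.
For a Normal prior and Normal likelihood with known variance, the posterior is Normal; its mode equals its mean, the precision-weighted average.
Prior precision 1/σ₀² = 1/5 = 0.2; data precision n/σ² = 5/2 = 2.5.
θ̂ = (0.2·12 + 2.5·11.92) / (0.2 + 2.5) = 32.2/2.7 = 322/27 ≈ 11.926.

θ̂_MAP = 11.926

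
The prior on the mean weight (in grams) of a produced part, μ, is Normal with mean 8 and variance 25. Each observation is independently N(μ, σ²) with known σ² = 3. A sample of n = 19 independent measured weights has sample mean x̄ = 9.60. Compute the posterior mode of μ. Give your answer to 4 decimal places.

n = 19, x̄ = 9.60.
For a Normal prior and Normal likelihood with known variance, the posterior is Normal; its mode equals its mean, the precision-weighted average.
Prior precision 1/σ₀² = 1/25 = 0.04; data precision n/σ² = 19/3.
μ̂ = (0.04·8 + (19/3)·9.6) / (0.04 + 19/3) = 61.12/(478/75) = 2292/239 ≈ 9.5900.

μ̂_MAP = 9.5900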